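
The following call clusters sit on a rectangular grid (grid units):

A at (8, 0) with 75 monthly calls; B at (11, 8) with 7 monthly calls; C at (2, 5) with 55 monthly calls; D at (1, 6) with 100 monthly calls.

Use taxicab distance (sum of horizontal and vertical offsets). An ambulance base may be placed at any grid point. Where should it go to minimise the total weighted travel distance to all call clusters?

Manhattan distance separates: Σwᵢ(|x−xᵢ|+|y−yᵢ|) = Σwᵢ|x−xᵢ| + Σwᵢ|y−yᵢ|, so x and y are optimised independently as 1-D weighted medians.
Total weight W = 237; half = 118.5.
x-coordinate, sorted with cumulative weight:
  x=1 (D, w=100) cum 100
  x=2 (C, w=55) cum 155  ← median
  x=8 (A, w=75) cum 230
  x=11 (B, w=7) cum 237
⇒ x* = 2
y-coordinate, sorted with cumulative weight:
  y=0 (A, w=75) cum 75
  y=5 (C, w=55) cum 130  ← median
  y=6 (D, w=100) cum 230
  y=8 (B, w=7) cum 237
⇒ y* = 5

(2, 5)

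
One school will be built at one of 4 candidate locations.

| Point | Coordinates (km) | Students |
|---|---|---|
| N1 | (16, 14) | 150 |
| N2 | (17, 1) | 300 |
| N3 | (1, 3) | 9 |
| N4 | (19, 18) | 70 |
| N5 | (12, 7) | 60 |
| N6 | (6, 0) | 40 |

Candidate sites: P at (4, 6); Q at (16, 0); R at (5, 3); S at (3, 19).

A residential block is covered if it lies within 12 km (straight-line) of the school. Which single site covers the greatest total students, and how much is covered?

Q, covering 400

Coverage radius r = 12 km; a point is covered iff (Δx)²+(Δy)² ≤ 12² = 144.
  P (4, 6): covers {N3, N5, N6} → 109
  Q (16, 0): covers {N2, N5, N6} → 400
  R (5, 3): covers {N3, N5, N6} → 109
  S (3, 19): covers {none} → 0
Maximum coverage at Q: 400 students.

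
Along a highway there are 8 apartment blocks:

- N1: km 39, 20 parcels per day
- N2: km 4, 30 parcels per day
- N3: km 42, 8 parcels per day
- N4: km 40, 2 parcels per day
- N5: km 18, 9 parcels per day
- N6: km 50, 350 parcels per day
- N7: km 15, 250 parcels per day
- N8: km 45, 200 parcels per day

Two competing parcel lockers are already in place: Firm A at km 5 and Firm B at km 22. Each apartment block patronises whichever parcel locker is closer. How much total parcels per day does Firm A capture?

The indifferent point is the midpoint (5+22)/2 = 13.5; apartment blocks left of it (closer to Firm A at 5) go to Firm A, those right go to Firm B.
  N2 at 4 (w=30) → Firm A
  N7 at 15 (w=250) → Firm B
  N5 at 18 (w=9) → Firm B
  N1 at 39 (w=20) → Firm B
  N4 at 40 (w=2) → Firm B
  N3 at 42 (w=8) → Firm B
  N8 at 45 (w=200) → Firm B
  N6 at 50 (w=350) → Firm B
Firm A captures 30; Firm B captures 839.

30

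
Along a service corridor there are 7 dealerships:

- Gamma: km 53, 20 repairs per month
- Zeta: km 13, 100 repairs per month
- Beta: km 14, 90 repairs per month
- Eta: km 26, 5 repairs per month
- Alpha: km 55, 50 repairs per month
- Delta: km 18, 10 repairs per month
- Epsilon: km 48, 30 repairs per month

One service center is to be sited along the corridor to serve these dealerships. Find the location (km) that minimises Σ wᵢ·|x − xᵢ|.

For a sum of weighted absolute distances on a line, the optimum is the weighted median (not the mean). Total weight W = 305; half-weight = 152.5.
Sort by position and accumulate weight:
  km 13 (Zeta, w=100) → cum 100
  km 14 (Beta, w=90) → cum 190  ≥ 152.5 → median here
  km 18 (Delta, w=10) → cum 200
  km 26 (Eta, w=5) → cum 205
  km 48 (Epsilon, w=30) → cum 235
  km 53 (Gamma, w=20) → cum 255
  km 55 (Alpha, w=50) → cum 305
Optimal location: km 14.

x = 14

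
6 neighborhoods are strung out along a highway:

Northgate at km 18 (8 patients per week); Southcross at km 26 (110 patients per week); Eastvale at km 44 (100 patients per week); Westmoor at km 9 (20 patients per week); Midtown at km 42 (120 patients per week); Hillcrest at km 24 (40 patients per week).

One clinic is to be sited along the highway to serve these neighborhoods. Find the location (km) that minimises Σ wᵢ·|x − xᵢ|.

x = 42

For a sum of weighted absolute distances on a line, the optimum is the weighted median (not the mean). Total weight W = 398; half-weight = 199.
Sort by position and accumulate weight:
  km 9 (Westmoor, w=20) → cum 20
  km 18 (Northgate, w=8) → cum 28
  km 24 (Hillcrest, w=40) → cum 68
  km 26 (Southcross, w=110) → cum 178
  km 42 (Midtown, w=120) → cum 298  ≥ 199 → median here
  km 44 (Eastvale, w=100) → cum 398
Optimal location: km 42.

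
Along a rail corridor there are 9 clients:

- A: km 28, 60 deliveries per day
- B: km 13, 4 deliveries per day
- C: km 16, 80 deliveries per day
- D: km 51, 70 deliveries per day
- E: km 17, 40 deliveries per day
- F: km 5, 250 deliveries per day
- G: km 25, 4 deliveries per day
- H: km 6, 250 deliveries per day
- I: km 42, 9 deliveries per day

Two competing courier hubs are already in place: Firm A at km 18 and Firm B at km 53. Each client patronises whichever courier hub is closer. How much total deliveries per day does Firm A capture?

688

The indifferent point is the midpoint (18+53)/2 = 35.5; clients left of it (closer to Firm A at 18) go to Firm A, those right go to Firm B.
  F at 5 (w=250) → Firm A
  H at 6 (w=250) → Firm A
  B at 13 (w=4) → Firm A
  C at 16 (w=80) → Firm A
  E at 17 (w=40) → Firm A
  G at 25 (w=4) → Firm A
  A at 28 (w=60) → Firm A
  I at 42 (w=9) → Firm B
  D at 51 (w=70) → Firm B
Firm A captures 688; Firm B captures 79.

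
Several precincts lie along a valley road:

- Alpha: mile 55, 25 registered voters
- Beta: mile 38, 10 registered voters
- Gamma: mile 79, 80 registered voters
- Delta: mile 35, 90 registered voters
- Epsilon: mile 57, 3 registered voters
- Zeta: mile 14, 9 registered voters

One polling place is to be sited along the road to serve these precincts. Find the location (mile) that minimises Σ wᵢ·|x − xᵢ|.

x = 38

For a sum of weighted absolute distances on a line, the optimum is the weighted median (not the mean). Total weight W = 217; half-weight = 108.5.
Sort by position and accumulate weight:
  mile 14 (Zeta, w=9) → cum 9
  mile 35 (Delta, w=90) → cum 99
  mile 38 (Beta, w=10) → cum 109  ≥ 108.5 → median here
  mile 55 (Alpha, w=25) → cum 134
  mile 57 (Epsilon, w=3) → cum 137
  mile 79 (Gamma, w=80) → cum 217
Optimal location: mile 38.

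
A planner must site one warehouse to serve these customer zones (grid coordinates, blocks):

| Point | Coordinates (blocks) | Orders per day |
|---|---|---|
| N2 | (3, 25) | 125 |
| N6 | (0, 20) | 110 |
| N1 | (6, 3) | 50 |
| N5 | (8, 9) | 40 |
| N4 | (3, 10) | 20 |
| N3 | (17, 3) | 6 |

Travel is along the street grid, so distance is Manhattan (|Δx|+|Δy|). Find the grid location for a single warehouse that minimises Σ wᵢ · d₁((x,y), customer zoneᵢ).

(3, 20)

Manhattan distance separates: Σwᵢ(|x−xᵢ|+|y−yᵢ|) = Σwᵢ|x−xᵢ| + Σwᵢ|y−yᵢ|, so x and y are optimised independently as 1-D weighted medians.
Total weight W = 351; half = 175.5.
x-coordinate, sorted with cumulative weight:
  x=0 (N6, w=110) cum 110
  x=3 (N2, w=125) cum 235  ← median
  x=3 (N4, w=20) cum 255
  x=6 (N1, w=50) cum 305
  x=8 (N5, w=40) cum 345
  x=17 (N3, w=6) cum 351
⇒ x* = 3
y-coordinate, sorted with cumulative weight:
  y=3 (N1, w=50) cum 50
  y=3 (N3, w=6) cum 56
  y=9 (N5, w=40) cum 96
  y=10 (N4, w=20) cum 116
  y=20 (N6, w=110) cum 226  ← median
  y=25 (N2, w=125) cum 351
⇒ y* = 20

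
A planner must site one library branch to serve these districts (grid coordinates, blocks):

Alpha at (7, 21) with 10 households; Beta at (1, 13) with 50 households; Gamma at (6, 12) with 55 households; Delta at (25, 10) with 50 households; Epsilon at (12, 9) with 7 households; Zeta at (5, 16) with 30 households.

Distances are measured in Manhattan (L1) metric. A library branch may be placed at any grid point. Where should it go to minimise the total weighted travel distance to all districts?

Manhattan distance separates: Σwᵢ(|x−xᵢ|+|y−yᵢ|) = Σwᵢ|x−xᵢ| + Σwᵢ|y−yᵢ|, so x and y are optimised independently as 1-D weighted medians.
Total weight W = 202; half = 101.
x-coordinate, sorted with cumulative weight:
  x=1 (Beta, w=50) cum 50
  x=5 (Zeta, w=30) cum 80
  x=6 (Gamma, w=55) cum 135  ← median
  x=7 (Alpha, w=10) cum 145
  x=12 (Epsilon, w=7) cum 152
  x=25 (Delta, w=50) cum 202
⇒ x* = 6
y-coordinate, sorted with cumulative weight:
  y=9 (Epsilon, w=7) cum 7
  y=10 (Delta, w=50) cum 57
  y=12 (Gamma, w=55) cum 112  ← median
  y=13 (Beta, w=50) cum 162
  y=16 (Zeta, w=30) cum 192
  y=21 (Alpha, w=10) cum 202
⇒ y* = 12

(6, 12)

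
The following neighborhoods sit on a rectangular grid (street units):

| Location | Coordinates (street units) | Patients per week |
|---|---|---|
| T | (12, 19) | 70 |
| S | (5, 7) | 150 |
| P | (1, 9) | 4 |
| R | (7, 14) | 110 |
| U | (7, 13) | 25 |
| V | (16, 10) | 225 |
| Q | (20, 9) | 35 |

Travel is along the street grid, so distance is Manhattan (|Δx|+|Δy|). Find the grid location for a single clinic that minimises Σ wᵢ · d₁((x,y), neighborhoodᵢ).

(12, 10)

Manhattan distance separates: Σwᵢ(|x−xᵢ|+|y−yᵢ|) = Σwᵢ|x−xᵢ| + Σwᵢ|y−yᵢ|, so x and y are optimised independently as 1-D weighted medians.
Total weight W = 619; half = 309.5.
x-coordinate, sorted with cumulative weight:
  x=1 (P, w=4) cum 4
  x=5 (S, w=150) cum 154
  x=7 (R, w=110) cum 264
  x=7 (U, w=25) cum 289
  x=12 (T, w=70) cum 359  ← median
  x=16 (V, w=225) cum 584
  x=20 (Q, w=35) cum 619
⇒ x* = 12
y-coordinate, sorted with cumulative weight:
  y=7 (S, w=150) cum 150
  y=9 (P, w=4) cum 154
  y=9 (Q, w=35) cum 189
  y=10 (V, w=225) cum 414  ← median
  y=13 (U, w=25) cum 439
  y=14 (R, w=110) cum 549
  y=19 (T, w=70) cum 619
⇒ y* = 10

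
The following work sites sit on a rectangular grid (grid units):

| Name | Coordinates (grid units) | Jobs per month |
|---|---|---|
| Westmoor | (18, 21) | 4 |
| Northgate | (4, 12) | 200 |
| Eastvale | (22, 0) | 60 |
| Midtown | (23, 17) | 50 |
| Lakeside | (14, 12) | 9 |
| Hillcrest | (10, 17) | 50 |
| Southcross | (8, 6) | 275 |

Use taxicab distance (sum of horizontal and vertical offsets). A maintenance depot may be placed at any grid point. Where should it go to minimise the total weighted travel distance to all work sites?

(8, 6)

Manhattan distance separates: Σwᵢ(|x−xᵢ|+|y−yᵢ|) = Σwᵢ|x−xᵢ| + Σwᵢ|y−yᵢ|, so x and y are optimised independently as 1-D weighted medians.
Total weight W = 648; half = 324.
x-coordinate, sorted with cumulative weight:
  x=4 (Northgate, w=200) cum 200
  x=8 (Southcross, w=275) cum 475  ← median
  x=10 (Hillcrest, w=50) cum 525
  x=14 (Lakeside, w=9) cum 534
  x=18 (Westmoor, w=4) cum 538
  x=22 (Eastvale, w=60) cum 598
  x=23 (Midtown, w=50) cum 648
⇒ x* = 8
y-coordinate, sorted with cumulative weight:
  y=0 (Eastvale, w=60) cum 60
  y=6 (Southcross, w=275) cum 335  ← median
  y=12 (Northgate, w=200) cum 535
  y=12 (Lakeside, w=9) cum 544
  y=17 (Midtown, w=50) cum 594
  y=17 (Hillcrest, w=50) cum 644
  y=21 (Westmoor, w=4) cum 648
⇒ y* = 6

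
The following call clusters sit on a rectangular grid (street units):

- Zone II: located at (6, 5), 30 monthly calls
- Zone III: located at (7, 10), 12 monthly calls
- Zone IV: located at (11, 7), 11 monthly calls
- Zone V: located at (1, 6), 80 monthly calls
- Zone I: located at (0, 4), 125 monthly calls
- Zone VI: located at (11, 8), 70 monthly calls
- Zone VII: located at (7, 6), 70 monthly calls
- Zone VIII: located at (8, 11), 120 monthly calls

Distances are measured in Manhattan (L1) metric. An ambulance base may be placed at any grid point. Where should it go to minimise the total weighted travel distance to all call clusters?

Manhattan distance separates: Σwᵢ(|x−xᵢ|+|y−yᵢ|) = Σwᵢ|x−xᵢ| + Σwᵢ|y−yᵢ|, so x and y are optimised independently as 1-D weighted medians.
Total weight W = 518; half = 259.
x-coordinate, sorted with cumulative weight:
  x=0 (Zone I, w=125) cum 125
  x=1 (Zone V, w=80) cum 205
  x=6 (Zone II, w=30) cum 235
  x=7 (Zone III, w=12) cum 247
  x=7 (Zone VII, w=70) cum 317  ← median
  x=8 (Zone VIII, w=120) cum 437
  x=11 (Zone IV, w=11) cum 448
  x=11 (Zone VI, w=70) cum 518
⇒ x* = 7
y-coordinate, sorted with cumulative weight:
  y=4 (Zone I, w=125) cum 125
  y=5 (Zone II, w=30) cum 155
  y=6 (Zone V, w=80) cum 235
  y=6 (Zone VII, w=70) cum 305  ← median
  y=7 (Zone IV, w=11) cum 316
  y=8 (Zone VI, w=70) cum 386
  y=10 (Zone III, w=12) cum 398
  y=11 (Zone VIII, w=120) cum 518
⇒ y* = 6

(7, 6)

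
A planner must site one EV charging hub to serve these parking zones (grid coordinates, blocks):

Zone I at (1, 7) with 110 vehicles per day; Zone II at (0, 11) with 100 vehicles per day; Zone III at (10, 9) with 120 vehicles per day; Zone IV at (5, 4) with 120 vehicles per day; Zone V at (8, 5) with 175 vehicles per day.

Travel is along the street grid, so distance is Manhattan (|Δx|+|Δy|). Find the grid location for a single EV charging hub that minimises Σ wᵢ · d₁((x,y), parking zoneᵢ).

(5, 7)

Manhattan distance separates: Σwᵢ(|x−xᵢ|+|y−yᵢ|) = Σwᵢ|x−xᵢ| + Σwᵢ|y−yᵢ|, so x and y are optimised independently as 1-D weighted medians.
Total weight W = 625; half = 312.5.
x-coordinate, sorted with cumulative weight:
  x=0 (Zone II, w=100) cum 100
  x=1 (Zone I, w=110) cum 210
  x=5 (Zone IV, w=120) cum 330  ← median
  x=8 (Zone V, w=175) cum 505
  x=10 (Zone III, w=120) cum 625
⇒ x* = 5
y-coordinate, sorted with cumulative weight:
  y=4 (Zone IV, w=120) cum 120
  y=5 (Zone V, w=175) cum 295
  y=7 (Zone I, w=110) cum 405  ← median
  y=9 (Zone III, w=120) cum 525
  y=11 (Zone II, w=100) cum 625
⇒ y* = 7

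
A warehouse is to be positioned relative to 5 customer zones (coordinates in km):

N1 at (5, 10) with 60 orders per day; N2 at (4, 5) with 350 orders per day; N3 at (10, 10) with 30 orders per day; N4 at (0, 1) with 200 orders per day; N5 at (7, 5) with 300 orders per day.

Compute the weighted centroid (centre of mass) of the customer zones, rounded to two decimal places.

The minimiser of Σwᵢ‖p−pᵢ‖² is the weighted centroid p* = (Σwᵢpᵢ)/(Σwᵢ).
Σwᵢ = 940.
Σwᵢxᵢ = 60·5 + 350·4 + 30·10 + 200·0 + 300·7 = 4100.
Σwᵢyᵢ = 60·10 + 350·5 + 30·10 + 200·1 + 300·5 = 4350.
x* = 4100/940 = 4.36, y* = 4350/940 = 4.63.

(4.36, 4.63)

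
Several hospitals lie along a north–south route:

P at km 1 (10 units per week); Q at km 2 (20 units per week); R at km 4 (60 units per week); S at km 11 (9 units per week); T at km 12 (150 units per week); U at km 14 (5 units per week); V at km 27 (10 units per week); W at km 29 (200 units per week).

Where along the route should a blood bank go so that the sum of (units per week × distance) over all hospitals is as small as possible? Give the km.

For a sum of weighted absolute distances on a line, the optimum is the weighted median (not the mean). Total weight W = 464; half-weight = 232.
Sort by position and accumulate weight:
  km 1 (P, w=10) → cum 10
  km 2 (Q, w=20) → cum 30
  km 4 (R, w=60) → cum 90
  km 11 (S, w=9) → cum 99
  km 12 (T, w=150) → cum 249  ≥ 232 → median here
  km 14 (U, w=5) → cum 254
  km 27 (V, w=10) → cum 264
  km 29 (W, w=200) → cum 464
Optimal location: km 12.

x = 12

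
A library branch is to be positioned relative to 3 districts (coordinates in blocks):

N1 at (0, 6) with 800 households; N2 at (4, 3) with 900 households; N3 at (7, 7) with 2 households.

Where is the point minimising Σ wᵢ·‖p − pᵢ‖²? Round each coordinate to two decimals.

The minimiser of Σwᵢ‖p−pᵢ‖² is the weighted centroid p* = (Σwᵢpᵢ)/(Σwᵢ).
Σwᵢ = 1702.
Σwᵢxᵢ = 800·0 + 900·4 + 2·7 = 3614.
Σwᵢyᵢ = 800·6 + 900·3 + 2·7 = 7514.
x* = 3614/1702 = 2.12, y* = 7514/1702 = 4.41.

(2.12, 4.41)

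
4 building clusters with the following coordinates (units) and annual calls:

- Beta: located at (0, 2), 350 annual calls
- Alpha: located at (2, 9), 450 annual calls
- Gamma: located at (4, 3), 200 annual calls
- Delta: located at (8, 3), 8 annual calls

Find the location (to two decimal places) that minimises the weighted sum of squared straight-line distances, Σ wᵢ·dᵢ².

The minimiser of Σwᵢ‖p−pᵢ‖² is the weighted centroid p* = (Σwᵢpᵢ)/(Σwᵢ).
Σwᵢ = 1008.
Σwᵢxᵢ = 350·0 + 450·2 + 200·4 + 8·8 = 1764.
Σwᵢyᵢ = 350·2 + 450·9 + 200·3 + 8·3 = 5374.
x* = 1764/1008 = 1.75, y* = 5374/1008 = 5.33.

(1.75, 5.33)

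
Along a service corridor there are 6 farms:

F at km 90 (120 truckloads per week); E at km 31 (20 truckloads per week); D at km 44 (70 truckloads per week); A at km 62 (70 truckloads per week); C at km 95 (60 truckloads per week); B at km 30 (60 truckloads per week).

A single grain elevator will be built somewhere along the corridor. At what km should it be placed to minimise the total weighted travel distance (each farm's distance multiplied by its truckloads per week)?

x = 62

For a sum of weighted absolute distances on a line, the optimum is the weighted median (not the mean). Total weight W = 400; half-weight = 200.
Sort by position and accumulate weight:
  km 30 (B, w=60) → cum 60
  km 31 (E, w=20) → cum 80
  km 44 (D, w=70) → cum 150
  km 62 (A, w=70) → cum 220  ≥ 200 → median here
  km 90 (F, w=120) → cum 340
  km 95 (C, w=60) → cum 400
Optimal location: km 62.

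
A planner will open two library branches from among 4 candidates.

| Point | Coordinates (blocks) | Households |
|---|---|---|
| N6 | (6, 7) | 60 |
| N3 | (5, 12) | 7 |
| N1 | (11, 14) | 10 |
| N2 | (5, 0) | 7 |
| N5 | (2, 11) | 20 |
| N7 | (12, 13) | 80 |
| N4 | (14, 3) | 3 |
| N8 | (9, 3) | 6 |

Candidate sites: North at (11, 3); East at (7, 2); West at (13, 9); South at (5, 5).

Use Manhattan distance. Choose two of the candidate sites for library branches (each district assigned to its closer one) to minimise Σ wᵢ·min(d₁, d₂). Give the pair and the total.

Evaluate every pair (each demand assigned to the nearer of the two):
  {West, South}: total = 971
  {East, West}: total = 1234
  {North, West}: total = 1431
  {North, South}: total = 1455
  {North, East}: total = 1763
  {East, South}: total = 1829
Best pair: {West, South} with total 971.

{West, South}, total 971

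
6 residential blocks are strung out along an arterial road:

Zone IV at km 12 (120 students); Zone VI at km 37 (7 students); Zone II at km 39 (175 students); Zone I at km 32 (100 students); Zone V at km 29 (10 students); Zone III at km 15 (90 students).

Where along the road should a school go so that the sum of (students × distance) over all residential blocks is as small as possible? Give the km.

x = 32

For a sum of weighted absolute distances on a line, the optimum is the weighted median (not the mean). Total weight W = 502; half-weight = 251.
Sort by position and accumulate weight:
  km 12 (Zone IV, w=120) → cum 120
  km 15 (Zone III, w=90) → cum 210
  km 29 (Zone V, w=10) → cum 220
  km 32 (Zone I, w=100) → cum 320  ≥ 251 → median here
  km 37 (Zone VI, w=7) → cum 327
  km 39 (Zone II, w=175) → cum 502
Optimal location: km 32.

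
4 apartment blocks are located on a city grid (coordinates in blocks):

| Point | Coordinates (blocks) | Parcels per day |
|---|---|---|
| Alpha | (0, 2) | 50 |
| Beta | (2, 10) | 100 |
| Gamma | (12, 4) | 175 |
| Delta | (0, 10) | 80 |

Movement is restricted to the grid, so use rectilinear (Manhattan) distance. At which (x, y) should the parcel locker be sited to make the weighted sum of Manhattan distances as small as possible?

(2, 4)

Manhattan distance separates: Σwᵢ(|x−xᵢ|+|y−yᵢ|) = Σwᵢ|x−xᵢ| + Σwᵢ|y−yᵢ|, so x and y are optimised independently as 1-D weighted medians.
Total weight W = 405; half = 202.5.
x-coordinate, sorted with cumulative weight:
  x=0 (Alpha, w=50) cum 50
  x=0 (Delta, w=80) cum 130
  x=2 (Beta, w=100) cum 230  ← median
  x=12 (Gamma, w=175) cum 405
⇒ x* = 2
y-coordinate, sorted with cumulative weight:
  y=2 (Alpha, w=50) cum 50
  y=4 (Gamma, w=175) cum 225  ← median
  y=10 (Beta, w=100) cum 325
  y=10 (Delta, w=80) cum 405
⇒ y* = 4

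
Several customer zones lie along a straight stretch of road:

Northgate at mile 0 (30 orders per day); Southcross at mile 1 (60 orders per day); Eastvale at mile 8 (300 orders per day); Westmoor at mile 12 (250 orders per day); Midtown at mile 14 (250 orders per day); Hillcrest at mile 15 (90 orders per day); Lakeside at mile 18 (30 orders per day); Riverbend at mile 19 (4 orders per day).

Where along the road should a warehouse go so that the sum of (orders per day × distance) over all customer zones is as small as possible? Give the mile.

x = 12

For a sum of weighted absolute distances on a line, the optimum is the weighted median (not the mean). Total weight W = 1014; half-weight = 507.
Sort by position and accumulate weight:
  mile 0 (Northgate, w=30) → cum 30
  mile 1 (Southcross, w=60) → cum 90
  mile 8 (Eastvale, w=300) → cum 390
  mile 12 (Westmoor, w=250) → cum 640  ≥ 507 → median here
  mile 14 (Midtown, w=250) → cum 890
  mile 15 (Hillcrest, w=90) → cum 980
  mile 18 (Lakeside, w=30) → cum 1010
  mile 19 (Riverbend, w=4) → cum 1014
Optimal location: mile 12.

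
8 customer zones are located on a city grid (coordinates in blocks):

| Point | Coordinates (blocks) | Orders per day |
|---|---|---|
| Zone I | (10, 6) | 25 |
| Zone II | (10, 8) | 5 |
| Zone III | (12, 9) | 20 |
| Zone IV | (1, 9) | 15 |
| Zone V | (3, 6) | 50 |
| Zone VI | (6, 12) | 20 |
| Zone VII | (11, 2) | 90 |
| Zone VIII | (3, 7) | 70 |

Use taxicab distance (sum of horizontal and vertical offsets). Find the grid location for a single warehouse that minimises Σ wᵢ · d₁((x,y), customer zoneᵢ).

(6, 6)

Manhattan distance separates: Σwᵢ(|x−xᵢ|+|y−yᵢ|) = Σwᵢ|x−xᵢ| + Σwᵢ|y−yᵢ|, so x and y are optimised independently as 1-D weighted medians.
Total weight W = 295; half = 147.5.
x-coordinate, sorted with cumulative weight:
  x=1 (Zone IV, w=15) cum 15
  x=3 (Zone V, w=50) cum 65
  x=3 (Zone VIII, w=70) cum 135
  x=6 (Zone VI, w=20) cum 155  ← median
  x=10 (Zone I, w=25) cum 180
  x=10 (Zone II, w=5) cum 185
  x=11 (Zone VII, w=90) cum 275
  x=12 (Zone III, w=20) cum 295
⇒ x* = 6
y-coordinate, sorted with cumulative weight:
  y=2 (Zone VII, w=90) cum 90
  y=6 (Zone I, w=25) cum 115
  y=6 (Zone V, w=50) cum 165  ← median
  y=7 (Zone VIII, w=70) cum 235
  y=8 (Zone II, w=5) cum 240
  y=9 (Zone III, w=20) cum 260
  y=9 (Zone IV, w=15) cum 275
  y=12 (Zone VI, w=20) cum 295
⇒ y* = 6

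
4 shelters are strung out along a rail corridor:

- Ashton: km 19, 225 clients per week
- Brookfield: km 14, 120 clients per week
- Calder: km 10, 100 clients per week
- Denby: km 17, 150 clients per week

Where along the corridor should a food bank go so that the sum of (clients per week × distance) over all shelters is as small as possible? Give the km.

x = 17

For a sum of weighted absolute distances on a line, the optimum is the weighted median (not the mean). Total weight W = 595; half-weight = 297.5.
Sort by position and accumulate weight:
  km 10 (Calder, w=100) → cum 100
  km 14 (Brookfield, w=120) → cum 220
  km 17 (Denby, w=150) → cum 370  ≥ 297.5 → median here
  km 19 (Ashton, w=225) → cum 595
Optimal location: km 17.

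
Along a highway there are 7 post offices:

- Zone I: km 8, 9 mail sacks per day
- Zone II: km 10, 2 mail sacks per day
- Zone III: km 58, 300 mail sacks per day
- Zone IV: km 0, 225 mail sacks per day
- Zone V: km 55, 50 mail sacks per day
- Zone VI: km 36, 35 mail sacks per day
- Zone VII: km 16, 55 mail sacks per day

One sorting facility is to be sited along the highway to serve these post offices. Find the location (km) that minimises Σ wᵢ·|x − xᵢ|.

For a sum of weighted absolute distances on a line, the optimum is the weighted median (not the mean). Total weight W = 676; half-weight = 338.
Sort by position and accumulate weight:
  km 0 (Zone IV, w=225) → cum 225
  km 8 (Zone I, w=9) → cum 234
  km 10 (Zone II, w=2) → cum 236
  km 16 (Zone VII, w=55) → cum 291
  km 36 (Zone VI, w=35) → cum 326
  km 55 (Zone V, w=50) → cum 376  ≥ 338 → median here
  km 58 (Zone III, w=300) → cum 676
Optimal location: km 55.

x = 55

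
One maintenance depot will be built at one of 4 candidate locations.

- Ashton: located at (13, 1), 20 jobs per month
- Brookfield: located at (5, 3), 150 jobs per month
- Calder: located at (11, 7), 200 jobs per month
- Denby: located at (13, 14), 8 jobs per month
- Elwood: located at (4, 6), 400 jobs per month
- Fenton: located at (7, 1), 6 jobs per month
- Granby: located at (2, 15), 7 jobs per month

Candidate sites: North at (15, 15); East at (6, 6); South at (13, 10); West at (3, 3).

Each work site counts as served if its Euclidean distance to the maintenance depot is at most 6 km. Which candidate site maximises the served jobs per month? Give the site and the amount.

Coverage radius r = 6 km; a point is covered iff (Δx)²+(Δy)² ≤ 6² = 36.
  North (15, 15): covers {Denby} → 8
  East (6, 6): covers {Brookfield, Calder, Elwood, Fenton} → 756
  South (13, 10): covers {Calder, Denby} → 208
  West (3, 3): covers {Brookfield, Elwood, Fenton} → 556
Maximum coverage at East: 756 jobs per month.

East, covering 756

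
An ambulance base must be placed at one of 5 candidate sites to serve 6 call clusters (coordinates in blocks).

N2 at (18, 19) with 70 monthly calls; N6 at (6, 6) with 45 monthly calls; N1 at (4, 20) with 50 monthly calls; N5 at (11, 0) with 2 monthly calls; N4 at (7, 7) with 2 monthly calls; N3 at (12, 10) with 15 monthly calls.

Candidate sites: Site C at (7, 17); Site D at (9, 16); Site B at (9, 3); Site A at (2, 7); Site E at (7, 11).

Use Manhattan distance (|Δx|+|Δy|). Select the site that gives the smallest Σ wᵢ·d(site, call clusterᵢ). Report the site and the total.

Total weighted distance at each candidate:
  Site C (7, 17): total = 1992
  Site D (9, 16): total = 2068
  Site B (9, 3): total = 3292
  Site A (2, 7): total = 3172
  Site E (7, 11): total = 2328
Minimum is at Site C with total 1992 blocks.

Site C, total 1992 blocks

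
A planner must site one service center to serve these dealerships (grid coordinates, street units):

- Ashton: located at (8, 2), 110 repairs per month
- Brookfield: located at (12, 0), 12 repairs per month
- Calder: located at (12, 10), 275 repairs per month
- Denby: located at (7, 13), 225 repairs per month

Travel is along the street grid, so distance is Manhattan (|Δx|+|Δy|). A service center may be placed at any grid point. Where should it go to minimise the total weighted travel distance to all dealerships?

(8, 10)

Manhattan distance separates: Σwᵢ(|x−xᵢ|+|y−yᵢ|) = Σwᵢ|x−xᵢ| + Σwᵢ|y−yᵢ|, so x and y are optimised independently as 1-D weighted medians.
Total weight W = 622; half = 311.
x-coordinate, sorted with cumulative weight:
  x=7 (Denby, w=225) cum 225
  x=8 (Ashton, w=110) cum 335  ← median
  x=12 (Brookfield, w=12) cum 347
  x=12 (Calder, w=275) cum 622
⇒ x* = 8
y-coordinate, sorted with cumulative weight:
  y=0 (Brookfield, w=12) cum 12
  y=2 (Ashton, w=110) cum 122
  y=10 (Calder, w=275) cum 397  ← median
  y=13 (Denby, w=225) cum 622
⇒ y* = 10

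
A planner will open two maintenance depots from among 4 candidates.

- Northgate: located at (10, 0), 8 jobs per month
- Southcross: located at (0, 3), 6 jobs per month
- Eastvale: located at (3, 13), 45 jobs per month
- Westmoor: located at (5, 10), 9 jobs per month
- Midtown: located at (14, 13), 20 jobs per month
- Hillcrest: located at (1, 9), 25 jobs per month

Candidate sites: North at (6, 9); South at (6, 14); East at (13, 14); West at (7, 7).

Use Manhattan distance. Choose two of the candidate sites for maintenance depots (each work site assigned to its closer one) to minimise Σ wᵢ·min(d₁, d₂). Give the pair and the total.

Evaluate every pair (each demand assigned to the nearer of the two):
  {North, East}: total = 674
  {North, South}: total = 679
  {South, West}: total = 751
  {South, East}: total = 753
  {North, West}: total = 844
  {East, West}: total = 881
Best pair: {North, East} with total 674.

{North, East}, total 674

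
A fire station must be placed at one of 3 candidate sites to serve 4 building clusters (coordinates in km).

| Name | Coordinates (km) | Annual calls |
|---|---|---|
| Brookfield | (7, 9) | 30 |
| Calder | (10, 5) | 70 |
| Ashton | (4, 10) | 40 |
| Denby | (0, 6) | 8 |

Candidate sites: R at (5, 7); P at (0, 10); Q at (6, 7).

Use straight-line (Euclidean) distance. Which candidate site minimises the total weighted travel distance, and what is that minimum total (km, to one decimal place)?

Total weighted distance at each candidate:
  R (5, 7): total = 629.1
  P (0, 10): total = 1186.8
  Q (6, 7): total = 573.0
Minimum is at Q with total 573.0 km.

Q, total 573.0 km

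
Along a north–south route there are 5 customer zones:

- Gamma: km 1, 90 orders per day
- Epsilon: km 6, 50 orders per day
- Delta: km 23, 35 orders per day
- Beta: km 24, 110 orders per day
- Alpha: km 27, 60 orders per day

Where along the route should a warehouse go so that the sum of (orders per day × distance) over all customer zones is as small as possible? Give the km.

x = 23

For a sum of weighted absolute distances on a line, the optimum is the weighted median (not the mean). Total weight W = 345; half-weight = 172.5.
Sort by position and accumulate weight:
  km 1 (Gamma, w=90) → cum 90
  km 6 (Epsilon, w=50) → cum 140
  km 23 (Delta, w=35) → cum 175  ≥ 172.5 → median here
  km 24 (Beta, w=110) → cum 285
  km 27 (Alpha, w=60) → cum 345
Optimal location: km 23.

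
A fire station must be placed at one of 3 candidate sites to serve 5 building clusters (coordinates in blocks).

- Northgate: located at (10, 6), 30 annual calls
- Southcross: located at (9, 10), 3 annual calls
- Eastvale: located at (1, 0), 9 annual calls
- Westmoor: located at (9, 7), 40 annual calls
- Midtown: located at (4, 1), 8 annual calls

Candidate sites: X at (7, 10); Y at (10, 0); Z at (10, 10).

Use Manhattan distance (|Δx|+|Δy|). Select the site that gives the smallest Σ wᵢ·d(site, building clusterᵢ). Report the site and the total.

Z, total 574 blocks

Total weighted distance at each candidate:
  X (7, 10): total = 656
  Y (10, 0): total = 670
  Z (10, 10): total = 574
Minimum is at Z with total 574 blocks.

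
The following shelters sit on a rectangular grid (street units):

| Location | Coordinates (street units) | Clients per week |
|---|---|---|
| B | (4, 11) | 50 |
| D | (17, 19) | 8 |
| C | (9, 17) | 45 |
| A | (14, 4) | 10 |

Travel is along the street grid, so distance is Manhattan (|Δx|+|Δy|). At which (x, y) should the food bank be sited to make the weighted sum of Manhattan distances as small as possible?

(9, 11)

Manhattan distance separates: Σwᵢ(|x−xᵢ|+|y−yᵢ|) = Σwᵢ|x−xᵢ| + Σwᵢ|y−yᵢ|, so x and y are optimised independently as 1-D weighted medians.
Total weight W = 113; half = 56.5.
x-coordinate, sorted with cumulative weight:
  x=4 (B, w=50) cum 50
  x=9 (C, w=45) cum 95  ← median
  x=14 (A, w=10) cum 105
  x=17 (D, w=8) cum 113
⇒ x* = 9
y-coordinate, sorted with cumulative weight:
  y=4 (A, w=10) cum 10
  y=11 (B, w=50) cum 60  ← median
  y=17 (C, w=45) cum 105
  y=19 (D, w=8) cum 113
⇒ y* = 11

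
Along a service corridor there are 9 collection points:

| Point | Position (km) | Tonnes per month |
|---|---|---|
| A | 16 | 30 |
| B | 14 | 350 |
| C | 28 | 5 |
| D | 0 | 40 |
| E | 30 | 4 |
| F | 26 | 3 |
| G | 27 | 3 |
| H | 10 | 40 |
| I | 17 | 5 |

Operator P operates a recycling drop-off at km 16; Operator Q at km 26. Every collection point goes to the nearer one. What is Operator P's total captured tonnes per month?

465

The indifferent point is the midpoint (16+26)/2 = 21; collection points left of it (closer to Operator P at 16) go to Operator P, those right go to Operator Q.
  D at 0 (w=40) → Operator P
  H at 10 (w=40) → Operator P
  B at 14 (w=350) → Operator P
  A at 16 (w=30) → Operator P
  I at 17 (w=5) → Operator P
  F at 26 (w=3) → Operator Q
  G at 27 (w=3) → Operator Q
  C at 28 (w=5) → Operator Q
  E at 30 (w=4) → Operator Q
Operator P captures 465; Operator Q captures 15.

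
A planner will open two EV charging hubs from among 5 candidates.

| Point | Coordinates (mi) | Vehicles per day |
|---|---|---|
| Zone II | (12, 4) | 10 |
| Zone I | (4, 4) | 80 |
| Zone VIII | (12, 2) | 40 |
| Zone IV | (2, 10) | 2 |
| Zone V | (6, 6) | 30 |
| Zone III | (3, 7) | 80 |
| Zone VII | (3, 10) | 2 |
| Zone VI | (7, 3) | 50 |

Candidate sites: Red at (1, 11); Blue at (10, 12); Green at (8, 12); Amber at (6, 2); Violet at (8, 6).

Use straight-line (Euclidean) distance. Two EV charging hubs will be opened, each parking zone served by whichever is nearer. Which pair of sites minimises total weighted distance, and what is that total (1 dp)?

{Amber, Violet}, total 1063.1

Evaluate every pair (each demand assigned to the nearer of the two):
  {Amber, Violet}: total = 1063.1
  {Red, Amber}: total = 1085.3
  {Green, Amber}: total = 1210.1
  {Red, Violet}: total = 1212.0
  {Blue, Amber}: total = 1217.8
  {Green, Violet}: total = 1278.2
  {Blue, Violet}: total = 1282.0
  {Red, Green}: total = 2137.1
  {Red, Blue}: total = 2151.2
  {Blue, Green}: total = 2437.5
Best pair: {Amber, Violet} with total 1063.1.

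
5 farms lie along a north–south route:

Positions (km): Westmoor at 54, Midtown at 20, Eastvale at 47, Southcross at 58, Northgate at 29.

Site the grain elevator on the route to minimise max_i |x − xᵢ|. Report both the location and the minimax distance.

The 1-center on a line is the midpoint of the two extreme points: leftmost at 20, rightmost at 58.
Optimal location = (20 + 58)/2 = 39; maximum distance = (58 − 20)/2 = 19.

location 39, max distance 19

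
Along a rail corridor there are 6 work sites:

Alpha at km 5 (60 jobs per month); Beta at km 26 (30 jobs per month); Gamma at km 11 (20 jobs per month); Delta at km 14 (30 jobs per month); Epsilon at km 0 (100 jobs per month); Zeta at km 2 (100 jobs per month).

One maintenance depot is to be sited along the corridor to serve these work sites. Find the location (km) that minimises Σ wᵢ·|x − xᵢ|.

x = 2

For a sum of weighted absolute distances on a line, the optimum is the weighted median (not the mean). Total weight W = 340; half-weight = 170.
Sort by position and accumulate weight:
  km 0 (Epsilon, w=100) → cum 100
  km 2 (Zeta, w=100) → cum 200  ≥ 170 → median here
  km 5 (Alpha, w=60) → cum 260
  km 11 (Gamma, w=20) → cum 280
  km 14 (Delta, w=30) → cum 310
  km 26 (Beta, w=30) → cum 340
Optimal location: km 2.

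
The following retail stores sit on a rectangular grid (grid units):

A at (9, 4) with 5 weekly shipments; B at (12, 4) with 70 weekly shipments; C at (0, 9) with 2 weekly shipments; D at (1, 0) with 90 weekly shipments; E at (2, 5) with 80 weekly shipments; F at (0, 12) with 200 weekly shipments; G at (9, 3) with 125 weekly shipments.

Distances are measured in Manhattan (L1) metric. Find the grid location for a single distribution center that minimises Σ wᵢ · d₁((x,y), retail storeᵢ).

(1, 4)

Manhattan distance separates: Σwᵢ(|x−xᵢ|+|y−yᵢ|) = Σwᵢ|x−xᵢ| + Σwᵢ|y−yᵢ|, so x and y are optimised independently as 1-D weighted medians.
Total weight W = 572; half = 286.
x-coordinate, sorted with cumulative weight:
  x=0 (C, w=2) cum 2
  x=0 (F, w=200) cum 202
  x=1 (D, w=90) cum 292  ← median
  x=2 (E, w=80) cum 372
  x=9 (A, w=5) cum 377
  x=9 (G, w=125) cum 502
  x=12 (B, w=70) cum 572
⇒ x* = 1
y-coordinate, sorted with cumulative weight:
  y=0 (D, w=90) cum 90
  y=3 (G, w=125) cum 215
  y=4 (A, w=5) cum 220
  y=4 (B, w=70) cum 290  ← median
  y=5 (E, w=80) cum 370
  y=9 (C, w=2) cum 372
  y=12 (F, w=200) cum 572
⇒ y* = 4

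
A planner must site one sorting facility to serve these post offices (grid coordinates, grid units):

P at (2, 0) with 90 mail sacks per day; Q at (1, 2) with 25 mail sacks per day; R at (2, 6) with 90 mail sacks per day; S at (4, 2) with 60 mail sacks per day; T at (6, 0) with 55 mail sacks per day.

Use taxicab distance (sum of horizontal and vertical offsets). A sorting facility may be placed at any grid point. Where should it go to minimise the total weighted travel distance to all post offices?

(2, 2)

Manhattan distance separates: Σwᵢ(|x−xᵢ|+|y−yᵢ|) = Σwᵢ|x−xᵢ| + Σwᵢ|y−yᵢ|, so x and y are optimised independently as 1-D weighted medians.
Total weight W = 320; half = 160.
x-coordinate, sorted with cumulative weight:
  x=1 (Q, w=25) cum 25
  x=2 (P, w=90) cum 115
  x=2 (R, w=90) cum 205  ← median
  x=4 (S, w=60) cum 265
  x=6 (T, w=55) cum 320
⇒ x* = 2
y-coordinate, sorted with cumulative weight:
  y=0 (P, w=90) cum 90
  y=0 (T, w=55) cum 145
  y=2 (Q, w=25) cum 170  ← median
  y=2 (S, w=60) cum 230
  y=6 (R, w=90) cum 320
⇒ y* = 2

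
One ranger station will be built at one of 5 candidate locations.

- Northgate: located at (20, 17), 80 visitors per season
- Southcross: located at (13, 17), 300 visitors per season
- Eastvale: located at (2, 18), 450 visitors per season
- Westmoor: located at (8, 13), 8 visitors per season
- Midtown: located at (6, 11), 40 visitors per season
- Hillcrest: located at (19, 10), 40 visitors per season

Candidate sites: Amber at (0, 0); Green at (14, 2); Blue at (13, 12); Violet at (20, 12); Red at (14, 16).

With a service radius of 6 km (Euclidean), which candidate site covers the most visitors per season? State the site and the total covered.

Coverage radius r = 6 km; a point is covered iff (Δx)²+(Δy)² ≤ 6² = 36.
  Amber (0, 0): covers {none} → 0
  Green (14, 2): covers {none} → 0
  Blue (13, 12): covers {Southcross, Westmoor} → 308
  Violet (20, 12): covers {Northgate, Hillcrest} → 120
  Red (14, 16): covers {Southcross} → 300
Maximum coverage at Blue: 308 visitors per season.

Blue, covering 308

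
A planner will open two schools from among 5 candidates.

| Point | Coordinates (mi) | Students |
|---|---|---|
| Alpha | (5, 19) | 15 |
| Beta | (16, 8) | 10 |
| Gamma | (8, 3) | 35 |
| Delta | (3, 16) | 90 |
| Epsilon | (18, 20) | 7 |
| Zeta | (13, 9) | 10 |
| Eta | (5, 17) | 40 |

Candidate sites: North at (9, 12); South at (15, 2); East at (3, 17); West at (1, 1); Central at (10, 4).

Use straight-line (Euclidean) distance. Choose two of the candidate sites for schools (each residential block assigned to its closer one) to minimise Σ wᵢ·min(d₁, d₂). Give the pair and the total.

Evaluate every pair (each demand assigned to the nearer of the two):
  {East, Central}: total = 528.2
  {South, East}: total = 700.6
  {North, East}: total = 744.3
  {East, West}: total = 860.5
  {North, Central}: total = 1310.7
  {North, South}: total = 1468.7
  {North, West}: total = 1495.8
  {South, Central}: total = 2367.2
  {West, Central}: total = 2378.5
  {South, West}: total = 2807.1
Best pair: {East, Central} with total 528.2.

{East, Central}, total 528.2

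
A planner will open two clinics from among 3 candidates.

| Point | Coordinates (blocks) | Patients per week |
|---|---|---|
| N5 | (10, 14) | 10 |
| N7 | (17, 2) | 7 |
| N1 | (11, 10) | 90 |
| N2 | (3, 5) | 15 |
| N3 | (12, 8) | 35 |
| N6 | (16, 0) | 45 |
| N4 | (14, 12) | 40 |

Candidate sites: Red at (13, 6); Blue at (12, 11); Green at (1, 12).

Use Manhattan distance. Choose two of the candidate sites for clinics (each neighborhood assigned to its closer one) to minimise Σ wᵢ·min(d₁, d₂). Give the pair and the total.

Evaluate every pair (each demand assigned to the nearer of the two):
  {Red, Blue}: total = 1081
  {Blue, Green}: total = 1363
  {Red, Green}: total = 1631
Best pair: {Red, Blue} with total 1081.

{Red, Blue}, total 1081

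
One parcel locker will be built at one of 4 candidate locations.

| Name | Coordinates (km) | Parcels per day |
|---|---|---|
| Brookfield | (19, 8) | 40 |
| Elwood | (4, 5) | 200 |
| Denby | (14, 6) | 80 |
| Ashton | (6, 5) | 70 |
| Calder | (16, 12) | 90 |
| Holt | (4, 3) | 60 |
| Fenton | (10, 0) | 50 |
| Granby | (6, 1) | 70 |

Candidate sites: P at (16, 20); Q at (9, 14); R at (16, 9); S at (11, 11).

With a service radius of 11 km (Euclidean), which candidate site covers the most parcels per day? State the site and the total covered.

S, covering 540

Coverage radius r = 11 km; a point is covered iff (Δx)²+(Δy)² ≤ 11² = 121.
  P (16, 20): covers {Calder} → 90
  Q (9, 14): covers {Elwood, Denby, Ashton, Calder} → 440
  R (16, 9): covers {Brookfield, Denby, Ashton, Calder, Fenton} → 330
  S (11, 11): covers {Brookfield, Elwood, Denby, Ashton, Calder, Holt} → 540
Maximum coverage at S: 540 parcels per day.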